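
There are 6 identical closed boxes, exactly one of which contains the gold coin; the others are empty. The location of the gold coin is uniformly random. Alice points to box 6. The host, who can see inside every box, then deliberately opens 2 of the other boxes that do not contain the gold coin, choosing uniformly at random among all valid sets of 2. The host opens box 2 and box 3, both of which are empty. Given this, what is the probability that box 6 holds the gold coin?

Consider each possible location of the gold coin in turn.
If it is in any of boxes 1, 4, and 5 (prior 1/6 each): the host has 6 equally likely choices, so probability 1/6; weight (1/6)·(1/6) = 1/36 each.
If it is in either of boxes 2 and 3 (prior 1/6 each): that box was opened and seen not to hold the prize — ruled out; weight (1/6)·0 = 0 each.
If it is in box 6 (prior 1/6): the host has 10 equally likely choices, so probability 1/10; weight (1/6)·(1/10) = 1/60.
The weights sum to 1/10.
So P(the gold coin in box 6 | the host opened box 2 and box 3) = (1/60) / (1/10) = 1/6.

1/6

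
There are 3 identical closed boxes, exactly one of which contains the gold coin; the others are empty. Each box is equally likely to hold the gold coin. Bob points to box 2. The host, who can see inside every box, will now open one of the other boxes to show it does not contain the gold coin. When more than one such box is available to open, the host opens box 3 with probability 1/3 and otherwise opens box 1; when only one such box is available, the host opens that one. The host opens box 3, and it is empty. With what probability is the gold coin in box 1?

Consider each possible location of the gold coin in turn.
If it is in box 1 (prior 1/3): only box 3 is available, probability 1; weight (1/3)·1 = 1/3.
If it is in box 2 (prior 1/3): box 3 is available, opened with probability 1/3; weight (1/3)·(1/3) = 1/9.
If it is in box 3 (prior 1/3): the host opened box 3, so this case is ruled out; weight (1/3)·0 = 0.
The weights sum to 4/9.
So P(the gold coin in box 1 | the host opened box 3) = (1/3) / (4/9) = 3/4.

3/4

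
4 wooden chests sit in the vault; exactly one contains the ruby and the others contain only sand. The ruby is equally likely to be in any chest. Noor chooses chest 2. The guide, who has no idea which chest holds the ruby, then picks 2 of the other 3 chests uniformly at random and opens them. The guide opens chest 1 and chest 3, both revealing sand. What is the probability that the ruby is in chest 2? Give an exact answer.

1/2

Condition on the true location of the ruby.
If it is in either of chests 1 and 3 (prior 1/4 each): that chest was opened and seen not to hold the prize — ruled out; weight (1/4)·0 = 0 each.
If it is in either of chests 2 and 4 (prior 1/4 each): the guide picks exactly this set with probability 1/3 regardless, and none is the prize; weight (1/4)·(1/3) = 1/12 each.
The weights sum to 1/6.
So P(the ruby in chest 2 | the guide opened chest 1 and chest 3) = (1/12) / (1/6) = 1/2.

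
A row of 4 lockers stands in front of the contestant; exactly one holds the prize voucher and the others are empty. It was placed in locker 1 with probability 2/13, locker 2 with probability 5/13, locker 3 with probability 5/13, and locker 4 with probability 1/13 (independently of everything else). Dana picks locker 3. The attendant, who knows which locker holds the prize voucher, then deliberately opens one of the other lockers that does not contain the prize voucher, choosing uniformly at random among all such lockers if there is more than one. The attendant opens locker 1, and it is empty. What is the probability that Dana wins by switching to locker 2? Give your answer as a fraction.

Apply Bayes' rule, conditioning on where the prize voucher actually is.
If it is in locker 1 (prior 2/13): the attendant opened locker 1, so this case is ruled out; weight (2/13)·0 = 0.
If it is in locker 2 (prior 5/13): the attendant has 2 equally likely choices, so probability 1/2; weight (5/13)·(1/2) = 5/26.
If it is in locker 3 (prior 5/13): the attendant has 3 equally likely choices, so probability 1/3; weight (5/13)·(1/3) = 5/39.
If it is in locker 4 (prior 1/13): the attendant has 2 equally likely choices, so probability 1/2; weight (1/13)·(1/2) = 1/26.
The weights sum to 14/39.
So P(the prize voucher in locker 2 | the attendant opened locker 1) = (5/26) / (14/39) = 15/28.

15/28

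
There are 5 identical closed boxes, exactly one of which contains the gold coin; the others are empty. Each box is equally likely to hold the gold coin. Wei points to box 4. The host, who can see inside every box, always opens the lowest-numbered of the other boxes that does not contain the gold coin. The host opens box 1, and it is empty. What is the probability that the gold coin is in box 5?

1/4

Consider each possible location of the gold coin in turn.
If it is in box 1 (prior 1/5): the host opened box 1, so this case is ruled out; weight (1/5)·0 = 0.
If it is in any of boxes 2, 3, 4, and 5 (prior 1/5 each): box 1 is the lowest-numbered option available, probability 1; weight (1/5)·1 = 1/5 each.
The weights sum to 4/5.
So P(the gold coin in box 5 | the host opened box 1) = (1/5) / (4/5) = 1/4.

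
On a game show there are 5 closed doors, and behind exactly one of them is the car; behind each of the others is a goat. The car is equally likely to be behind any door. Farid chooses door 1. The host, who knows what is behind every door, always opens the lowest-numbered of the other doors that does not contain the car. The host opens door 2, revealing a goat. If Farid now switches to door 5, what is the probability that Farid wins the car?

Condition on the true location of the car.
If it is behind any of doors 1, 3, 4, and 5 (prior 1/5 each): door 2 is the lowest-numbered option available, probability 1; weight (1/5)·1 = 1/5 each.
If it is behind door 2 (prior 1/5): the host opened door 2, so this case is ruled out; weight (1/5)·0 = 0.
The weights sum to 4/5.
So P(the car behind door 5 | the host opened door 2) = (1/5) / (4/5) = 1/4.

1/4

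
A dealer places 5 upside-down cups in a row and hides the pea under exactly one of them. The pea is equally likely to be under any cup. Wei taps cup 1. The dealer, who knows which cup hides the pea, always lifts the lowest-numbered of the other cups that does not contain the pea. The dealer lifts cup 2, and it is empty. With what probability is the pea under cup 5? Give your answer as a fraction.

Consider each possible location of the pea in turn.
If it is under any of cups 1, 3, 4, and 5 (prior 1/5 each): cup 2 is the lowest-numbered option available, probability 1; weight (1/5)·1 = 1/5 each.
If it is under cup 2 (prior 1/5): the dealer opened cup 2, so this case is ruled out; weight (1/5)·0 = 0.
The weights sum to 4/5.
So P(the pea under cup 5 | the dealer opened cup 2) = (1/5) / (4/5) = 1/4.

1/4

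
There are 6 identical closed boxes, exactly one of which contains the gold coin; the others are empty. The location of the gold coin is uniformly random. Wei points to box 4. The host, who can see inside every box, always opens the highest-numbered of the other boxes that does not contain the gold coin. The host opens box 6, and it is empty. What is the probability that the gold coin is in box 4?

1/5

Apply Bayes' rule, conditioning on where the gold coin actually is.
If it is in any of boxes 1, 2, 3, 4, and 5 (prior 1/6 each): box 6 is the highest-numbered option available, probability 1; weight (1/6)·1 = 1/6 each.
If it is in box 6 (prior 1/6): the host opened box 6, so this case is ruled out; weight (1/6)·0 = 0.
The weights sum to 5/6.
So P(the gold coin in box 4 | the host opened box 6) = (1/6) / (5/6) = 1/5.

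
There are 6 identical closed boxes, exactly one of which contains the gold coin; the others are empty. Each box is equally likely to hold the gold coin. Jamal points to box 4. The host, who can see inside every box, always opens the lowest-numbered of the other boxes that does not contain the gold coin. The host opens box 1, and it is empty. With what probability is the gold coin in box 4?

Apply Bayes' rule, conditioning on where the gold coin actually is.
If it is in box 1 (prior 1/6): the host opened box 1, so this case is ruled out; weight (1/6)·0 = 0.
If it is in any of boxes 2, 3, 4, 5, and 6 (prior 1/6 each): box 1 is the lowest-numbered option available, probability 1; weight (1/6)·1 = 1/6 each.
The weights sum to 5/6.
So P(the gold coin in box 4 | the host opened box 1) = (1/6) / (5/6) = 1/5.

1/5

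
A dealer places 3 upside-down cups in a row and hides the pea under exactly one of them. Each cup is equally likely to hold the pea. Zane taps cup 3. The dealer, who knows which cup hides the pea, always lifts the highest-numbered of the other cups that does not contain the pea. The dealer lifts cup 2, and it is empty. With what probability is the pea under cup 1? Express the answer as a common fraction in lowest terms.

Condition on the true location of the pea.
If it is under either of cups 1 and 3 (prior 1/3 each): cup 2 is the highest-numbered option available, probability 1; weight (1/3)·1 = 1/3 each.
If it is under cup 2 (prior 1/3): the dealer opened cup 2, so this case is ruled out; weight (1/3)·0 = 0.
The weights sum to 2/3.
So P(the pea under cup 1 | the dealer opened cup 2) = (1/3) / (2/3) = 1/2.

1/2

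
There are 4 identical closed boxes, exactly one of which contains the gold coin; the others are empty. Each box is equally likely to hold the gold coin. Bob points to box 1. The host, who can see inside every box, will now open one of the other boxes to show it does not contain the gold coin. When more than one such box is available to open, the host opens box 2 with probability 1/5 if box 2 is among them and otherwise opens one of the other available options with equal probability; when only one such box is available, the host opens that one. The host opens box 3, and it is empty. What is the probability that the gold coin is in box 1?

4/17

Condition on the true location of the gold coin.
If it is in box 1 (prior 1/4): box 2 is available but not opened; box 3 gets probability (1 − 1/5)/2 = 2/5; weight (1/4)·(2/5) = 1/10.
If it is in box 2 (prior 1/4): box 2 holds the prize so is unavailable; the host chooses uniformly among the 2 others, probability 1/2; weight (1/4)·(1/2) = 1/8.
If it is in box 3 (prior 1/4): the host opened box 3, so this case is ruled out; weight (1/4)·0 = 0.
If it is in box 4 (prior 1/4): box 2 is available but not opened, probability 4/5; weight (1/4)·(4/5) = 1/5.
The weights sum to 17/40.
So P(the gold coin in box 1 | the host opened box 3) = (1/10) / (17/40) = 4/17.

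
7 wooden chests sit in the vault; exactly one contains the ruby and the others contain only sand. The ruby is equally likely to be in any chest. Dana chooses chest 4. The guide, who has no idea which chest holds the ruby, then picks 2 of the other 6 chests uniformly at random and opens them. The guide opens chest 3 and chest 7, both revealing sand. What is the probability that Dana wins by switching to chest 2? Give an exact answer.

Because the guide chose which chests to open without knowing where the ruby is, the choice is independent of the prize location. Learning that none of the 2 opened chests holds the ruby simply rules out those 2 locations and leaves the remaining 5 chests still equally likely by symmetry.
So P(the ruby in chest 2) = 1/5.

1/5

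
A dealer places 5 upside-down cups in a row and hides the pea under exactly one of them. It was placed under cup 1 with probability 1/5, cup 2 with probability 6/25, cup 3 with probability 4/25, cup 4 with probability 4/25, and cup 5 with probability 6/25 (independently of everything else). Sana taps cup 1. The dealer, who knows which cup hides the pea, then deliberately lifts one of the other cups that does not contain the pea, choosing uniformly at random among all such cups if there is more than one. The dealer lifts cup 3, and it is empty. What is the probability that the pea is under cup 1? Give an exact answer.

Apply Bayes' rule, conditioning on where the pea actually is.
If it is under cup 1 (prior 1/5): the dealer has 4 equally likely choices, so probability 1/4; weight (1/5)·(1/4) = 1/20.
If it is under either of cups 2 and 5 (prior 6/25 each): the dealer has 3 equally likely choices, so probability 1/3; weight (6/25)·(1/3) = 2/25 each.
If it is under cup 3 (prior 4/25): the dealer opened cup 3, so this case is ruled out; weight (4/25)·0 = 0.
If it is under cup 4 (prior 4/25): the dealer has 3 equally likely choices, so probability 1/3; weight (4/25)·(1/3) = 4/75.
The weights sum to 79/300.
So P(the pea under cup 1 | the dealer opened cup 3) = (1/20) / (79/300) = 15/79.

15/79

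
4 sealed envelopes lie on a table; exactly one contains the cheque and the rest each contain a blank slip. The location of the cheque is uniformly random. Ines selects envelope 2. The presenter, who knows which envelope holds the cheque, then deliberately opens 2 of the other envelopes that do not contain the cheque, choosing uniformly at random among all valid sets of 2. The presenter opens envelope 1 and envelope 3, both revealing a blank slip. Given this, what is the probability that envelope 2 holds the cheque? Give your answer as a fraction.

Apply Bayes' rule, conditioning on where the cheque actually is.
If it is in either of envelopes 1 and 3 (prior 1/4 each): that envelope was opened and seen not to hold the prize — ruled out; weight (1/4)·0 = 0 each.
If it is in envelope 2 (prior 1/4): the presenter has 3 equally likely choices, so probability 1/3; weight (1/4)·(1/3) = 1/12.
If it is in envelope 4 (prior 1/4): the presenter has no choice, probability 1; weight (1/4)·1 = 1/4.
The weights sum to 1/3.
So P(the cheque in envelope 2 | the presenter opened envelope 1 and envelope 3) = (1/12) / (1/3) = 1/4.

1/4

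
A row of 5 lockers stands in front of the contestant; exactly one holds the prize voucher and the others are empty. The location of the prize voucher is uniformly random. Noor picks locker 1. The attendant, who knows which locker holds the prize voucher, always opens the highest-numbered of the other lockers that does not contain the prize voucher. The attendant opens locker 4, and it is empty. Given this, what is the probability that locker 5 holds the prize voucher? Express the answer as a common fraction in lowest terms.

1

Apply Bayes' rule, conditioning on where the prize voucher actually is.
If it is in any of lockers 1, 2, and 3 (prior 1/5 each): the attendant would have opened locker 5 instead, probability 0; weight (1/5)·0 = 0 each.
If it is in locker 4 (prior 1/5): the attendant opened locker 4, so this case is ruled out; weight (1/5)·0 = 0.
If it is in locker 5 (prior 1/5): locker 4 is the highest-numbered option available, probability 1; weight (1/5)·1 = 1/5.
The weights sum to 1/5.
So P(the prize voucher in locker 5 | the attendant opened locker 4) = (1/5) / (1/5) = 1.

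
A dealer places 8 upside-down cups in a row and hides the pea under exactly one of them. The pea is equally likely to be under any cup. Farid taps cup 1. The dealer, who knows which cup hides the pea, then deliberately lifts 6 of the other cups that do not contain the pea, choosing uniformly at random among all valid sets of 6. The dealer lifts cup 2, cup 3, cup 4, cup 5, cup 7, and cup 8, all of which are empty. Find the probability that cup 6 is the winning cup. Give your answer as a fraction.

7/8

Consider each possible location of the pea in turn.
If it is under cup 1 (prior 1/8): the dealer has 7 equally likely choices, so probability 1/7; weight (1/8)·(1/7) = 1/56.
If it is under any of cups 2, 3, 4, 5, 7, and 8 (prior 1/8 each): that cup was opened and seen not to hold the prize — ruled out; weight (1/8)·0 = 0 each.
If it is under cup 6 (prior 1/8): the dealer has no choice, probability 1; weight (1/8)·1 = 1/8.
The weights sum to 1/7.
So P(the pea under cup 6 | the dealer opened cup 2, cup 3, cup 4, cup 5, cup 7, and cup 8) = (1/8) / (1/7) = 7/8.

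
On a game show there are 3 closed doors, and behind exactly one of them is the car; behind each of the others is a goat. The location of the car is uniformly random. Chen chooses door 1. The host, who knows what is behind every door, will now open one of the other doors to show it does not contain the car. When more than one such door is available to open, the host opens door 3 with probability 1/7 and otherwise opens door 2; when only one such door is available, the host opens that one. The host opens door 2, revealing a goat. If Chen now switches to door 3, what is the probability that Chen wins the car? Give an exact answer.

7/13

Condition on the true location of the car.
If it is behind door 1 (prior 1/3): door 3 is available but not opened, probability 6/7; weight (1/3)·(6/7) = 2/7.
If it is behind door 2 (prior 1/3): the host opened door 2, so this case is ruled out; weight (1/3)·0 = 0.
If it is behind door 3 (prior 1/3): only door 2 is available, probability 1; weight (1/3)·1 = 1/3.
The weights sum to 13/21.
So P(the car behind door 3 | the host opened door 2) = (1/3) / (13/21) = 7/13.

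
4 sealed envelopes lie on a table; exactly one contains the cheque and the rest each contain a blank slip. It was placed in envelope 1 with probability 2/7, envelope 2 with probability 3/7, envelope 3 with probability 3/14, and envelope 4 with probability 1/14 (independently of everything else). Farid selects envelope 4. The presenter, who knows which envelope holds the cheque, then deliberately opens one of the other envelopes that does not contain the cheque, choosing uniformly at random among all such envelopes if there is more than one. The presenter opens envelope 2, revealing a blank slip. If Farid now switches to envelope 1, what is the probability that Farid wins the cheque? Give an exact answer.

Apply Bayes' rule, conditioning on where the cheque actually is.
If it is in envelope 1 (prior 2/7): the presenter has 2 equally likely choices, so probability 1/2; weight (2/7)·(1/2) = 1/7.
If it is in envelope 2 (prior 3/7): the presenter opened envelope 2, so this case is ruled out; weight (3/7)·0 = 0.
If it is in envelope 3 (prior 3/14): the presenter has 2 equally likely choices, so probability 1/2; weight (3/14)·(1/2) = 3/28.
If it is in envelope 4 (prior 1/14): the presenter has 3 equally likely choices, so probability 1/3; weight (1/14)·(1/3) = 1/42.
The weights sum to 23/84.
So P(the cheque in envelope 1 | the presenter opened envelope 2) = (1/7) / (23/84) = 12/23.

12/23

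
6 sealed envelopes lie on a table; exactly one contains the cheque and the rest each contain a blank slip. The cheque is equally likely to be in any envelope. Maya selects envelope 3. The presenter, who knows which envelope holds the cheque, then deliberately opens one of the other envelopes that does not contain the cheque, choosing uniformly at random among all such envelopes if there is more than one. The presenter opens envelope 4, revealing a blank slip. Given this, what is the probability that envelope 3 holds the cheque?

Consider each possible location of the cheque in turn.
If it is in any of envelopes 1, 2, 5, and 6 (prior 1/6 each): the presenter has 4 equally likely choices, so probability 1/4; weight (1/6)·(1/4) = 1/24 each.
If it is in envelope 3 (prior 1/6): the presenter has 5 equally likely choices, so probability 1/5; weight (1/6)·(1/5) = 1/30.
If it is in envelope 4 (prior 1/6): the presenter opened envelope 4, so this case is ruled out; weight (1/6)·0 = 0.
The weights sum to 1/5.
So P(the cheque in envelope 3 | the presenter opened envelope 4) = (1/30) / (1/5) = 1/6.

1/6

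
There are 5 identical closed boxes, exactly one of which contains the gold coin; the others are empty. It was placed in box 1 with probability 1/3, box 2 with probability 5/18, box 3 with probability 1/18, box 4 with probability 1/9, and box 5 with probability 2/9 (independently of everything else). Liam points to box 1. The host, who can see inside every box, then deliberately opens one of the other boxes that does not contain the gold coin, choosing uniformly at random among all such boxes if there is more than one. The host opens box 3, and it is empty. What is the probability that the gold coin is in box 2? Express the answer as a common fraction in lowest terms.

Condition on the true location of the gold coin.
If it is in box 1 (prior 1/3): the host has 4 equally likely choices, so probability 1/4; weight (1/3)·(1/4) = 1/12.
If it is in box 2 (prior 5/18): the host has 3 equally likely choices, so probability 1/3; weight (5/18)·(1/3) = 5/54.
If it is in box 3 (prior 1/18): the host opened box 3, so this case is ruled out; weight (1/18)·0 = 0.
If it is in box 4 (prior 1/9): the host has 3 equally likely choices, so probability 1/3; weight (1/9)·(1/3) = 1/27.
If it is in box 5 (prior 2/9): the host has 3 equally likely choices, so probability 1/3; weight (2/9)·(1/3) = 2/27.
The weights sum to 31/108.
So P(the gold coin in box 2 | the host opened box 3) = (5/54) / (31/108) = 10/31.

10/31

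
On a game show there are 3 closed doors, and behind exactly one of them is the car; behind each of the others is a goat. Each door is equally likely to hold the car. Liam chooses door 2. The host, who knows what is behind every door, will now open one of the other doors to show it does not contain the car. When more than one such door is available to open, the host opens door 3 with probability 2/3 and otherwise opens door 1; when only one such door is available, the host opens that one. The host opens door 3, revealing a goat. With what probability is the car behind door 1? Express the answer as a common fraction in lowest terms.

3/5

Apply Bayes' rule, conditioning on where the car actually is.
If it is behind door 1 (prior 1/3): only door 3 is available, probability 1; weight (1/3)·1 = 1/3.
If it is behind door 2 (prior 1/3): door 3 is available, opened with probability 2/3; weight (1/3)·(2/3) = 2/9.
If it is behind door 3 (prior 1/3): the host opened door 3, so this case is ruled out; weight (1/3)·0 = 0.
The weights sum to 5/9.
So P(the car behind door 1 | the host opened door 3) = (1/3) / (5/9) = 3/5.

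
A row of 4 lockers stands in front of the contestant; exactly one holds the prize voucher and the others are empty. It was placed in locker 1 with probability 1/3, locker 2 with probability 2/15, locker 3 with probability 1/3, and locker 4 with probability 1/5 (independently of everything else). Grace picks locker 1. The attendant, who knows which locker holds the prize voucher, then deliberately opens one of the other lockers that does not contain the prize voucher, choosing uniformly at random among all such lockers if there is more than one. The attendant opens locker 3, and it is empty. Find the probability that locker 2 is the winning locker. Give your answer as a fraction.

6/25

Apply Bayes' rule, conditioning on where the prize voucher actually is.
If it is in locker 1 (prior 1/3): the attendant has 3 equally likely choices, so probability 1/3; weight (1/3)·(1/3) = 1/9.
If it is in locker 2 (prior 2/15): the attendant has 2 equally likely choices, so probability 1/2; weight (2/15)·(1/2) = 1/15.
If it is in locker 3 (prior 1/3): the attendant opened locker 3, so this case is ruled out; weight (1/3)·0 = 0.
If it is in locker 4 (prior 1/5): the attendant has 2 equally likely choices, so probability 1/2; weight (1/5)·(1/2) = 1/10.
The weights sum to 5/18.
So P(the prize voucher in locker 2 | the attendant opened locker 3) = (1/15) / (5/18) = 6/25.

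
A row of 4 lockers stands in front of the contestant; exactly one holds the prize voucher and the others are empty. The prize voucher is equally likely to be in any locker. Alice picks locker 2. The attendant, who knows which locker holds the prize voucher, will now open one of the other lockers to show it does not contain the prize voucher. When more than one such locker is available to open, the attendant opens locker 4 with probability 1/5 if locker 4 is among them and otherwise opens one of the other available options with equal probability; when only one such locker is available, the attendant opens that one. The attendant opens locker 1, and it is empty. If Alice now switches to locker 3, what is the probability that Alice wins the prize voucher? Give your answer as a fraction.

8/17

Consider each possible location of the prize voucher in turn.
If it is in locker 1 (prior 1/4): the attendant opened locker 1, so this case is ruled out; weight (1/4)·0 = 0.
If it is in locker 2 (prior 1/4): locker 4 is available but not opened; locker 1 gets probability (1 − 1/5)/2 = 2/5; weight (1/4)·(2/5) = 1/10.
If it is in locker 3 (prior 1/4): locker 4 is available but not opened, probability 4/5; weight (1/4)·(4/5) = 1/5.
If it is in locker 4 (prior 1/4): locker 4 holds the prize so is unavailable; the attendant chooses uniformly among the 2 others, probability 1/2; weight (1/4)·(1/2) = 1/8.
The weights sum to 17/40.
So P(the prize voucher in locker 3 | the attendant opened locker 1) = (1/5) / (17/40) = 8/17.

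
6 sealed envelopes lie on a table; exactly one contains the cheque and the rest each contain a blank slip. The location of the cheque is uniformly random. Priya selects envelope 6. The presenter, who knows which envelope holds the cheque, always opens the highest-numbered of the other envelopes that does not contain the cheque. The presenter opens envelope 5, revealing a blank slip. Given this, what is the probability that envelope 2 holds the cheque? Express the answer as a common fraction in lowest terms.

Condition on the true location of the cheque.
If it is in any of envelopes 1, 2, 3, 4, and 6 (prior 1/6 each): envelope 5 is the highest-numbered option available, probability 1; weight (1/6)·1 = 1/6 each.
If it is in envelope 5 (prior 1/6): the presenter opened envelope 5, so this case is ruled out; weight (1/6)·0 = 0.
The weights sum to 5/6.
So P(the cheque in envelope 2 | the presenter opened envelope 5) = (1/6) / (5/6) = 1/5.

1/5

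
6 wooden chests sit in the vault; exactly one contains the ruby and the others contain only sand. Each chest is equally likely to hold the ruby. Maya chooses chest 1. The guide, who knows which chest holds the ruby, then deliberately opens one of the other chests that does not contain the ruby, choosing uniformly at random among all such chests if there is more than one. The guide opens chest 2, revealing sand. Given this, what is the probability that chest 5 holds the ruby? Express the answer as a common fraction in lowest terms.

5/24

Apply Bayes' rule, conditioning on where the ruby actually is.
If it is in chest 1 (prior 1/6): the guide has 5 equally likely choices, so probability 1/5; weight (1/6)·(1/5) = 1/30.
If it is in chest 2 (prior 1/6): the guide opened chest 2, so this case is ruled out; weight (1/6)·0 = 0.
If it is in any of chests 3, 4, 5, and 6 (prior 1/6 each): the guide has 4 equally likely choices, so probability 1/4; weight (1/6)·(1/4) = 1/24 each.
The weights sum to 1/5.
So P(the ruby in chest 5 | the guide opened chest 2) = (1/24) / (1/5) = 5/24.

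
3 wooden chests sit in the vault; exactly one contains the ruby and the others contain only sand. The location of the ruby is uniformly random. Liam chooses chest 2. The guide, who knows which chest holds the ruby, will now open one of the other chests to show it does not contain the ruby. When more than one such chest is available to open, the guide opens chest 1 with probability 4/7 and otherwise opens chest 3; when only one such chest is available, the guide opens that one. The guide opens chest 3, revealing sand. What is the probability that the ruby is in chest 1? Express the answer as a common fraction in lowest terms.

Consider each possible location of the ruby in turn.
If it is in chest 1 (prior 1/3): only chest 3 is available, probability 1; weight (1/3)·1 = 1/3.
If it is in chest 2 (prior 1/3): chest 1 is available but not opened, probability 3/7; weight (1/3)·(3/7) = 1/7.
If it is in chest 3 (prior 1/3): the guide opened chest 3, so this case is ruled out; weight (1/3)·0 = 0.
The weights sum to 10/21.
So P(the ruby in chest 1 | the guide opened chest 3) = (1/3) / (10/21) = 7/10.

7/10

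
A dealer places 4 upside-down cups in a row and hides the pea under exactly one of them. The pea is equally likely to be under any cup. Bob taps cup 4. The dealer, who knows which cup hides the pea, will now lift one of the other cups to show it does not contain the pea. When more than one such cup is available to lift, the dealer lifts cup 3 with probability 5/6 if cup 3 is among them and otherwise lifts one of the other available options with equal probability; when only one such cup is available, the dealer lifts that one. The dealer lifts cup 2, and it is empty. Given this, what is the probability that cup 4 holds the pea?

1/9

Condition on the true location of the pea.
If it is under cup 1 (prior 1/4): cup 3 is available but not opened, probability 1/6; weight (1/4)·(1/6) = 1/24.
If it is under cup 2 (prior 1/4): the dealer opened cup 2, so this case is ruled out; weight (1/4)·0 = 0.
If it is under cup 3 (prior 1/4): cup 3 holds the prize so is unavailable; the dealer chooses uniformly among the 2 others, probability 1/2; weight (1/4)·(1/2) = 1/8.
If it is under cup 4 (prior 1/4): cup 3 is available but not opened; cup 2 gets probability (1 − 5/6)/2 = 1/12; weight (1/4)·(1/12) = 1/48.
The weights sum to 3/16.
So P(the pea under cup 4 | the dealer opened cup 2) = (1/48) / (3/16) = 1/9.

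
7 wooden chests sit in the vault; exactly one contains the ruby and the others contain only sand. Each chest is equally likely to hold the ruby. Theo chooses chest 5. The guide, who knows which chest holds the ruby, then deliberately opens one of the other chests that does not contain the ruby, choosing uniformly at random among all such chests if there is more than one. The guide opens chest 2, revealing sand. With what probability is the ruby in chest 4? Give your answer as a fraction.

Apply Bayes' rule, conditioning on where the ruby actually is.
If it is in any of chests 1, 3, 4, 6, and 7 (prior 1/7 each): the guide has 5 equally likely choices, so probability 1/5; weight (1/7)·(1/5) = 1/35 each.
If it is in chest 2 (prior 1/7): the guide opened chest 2, so this case is ruled out; weight (1/7)·0 = 0.
If it is in chest 5 (prior 1/7): the guide has 6 equally likely choices, so probability 1/6; weight (1/7)·(1/6) = 1/42.
The weights sum to 1/6.
So P(the ruby in chest 4 | the guide opened chest 2) = (1/35) / (1/6) = 6/35.

6/35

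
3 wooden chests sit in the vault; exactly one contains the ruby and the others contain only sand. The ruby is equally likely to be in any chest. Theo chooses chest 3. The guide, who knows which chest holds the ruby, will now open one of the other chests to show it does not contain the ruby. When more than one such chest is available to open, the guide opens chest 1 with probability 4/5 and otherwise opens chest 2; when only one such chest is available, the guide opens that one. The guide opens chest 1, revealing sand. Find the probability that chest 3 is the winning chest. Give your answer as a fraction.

4/9

Consider each possible location of the ruby in turn.
If it is in chest 1 (prior 1/3): the guide opened chest 1, so this case is ruled out; weight (1/3)·0 = 0.
If it is in chest 2 (prior 1/3): only chest 1 is available, probability 1; weight (1/3)·1 = 1/3.
If it is in chest 3 (prior 1/3): chest 1 is available, opened with probability 4/5; weight (1/3)·(4/5) = 4/15.
The weights sum to 3/5.
So P(the ruby in chest 3 | the guide opened chest 1) = (4/15) / (3/5) = 4/9.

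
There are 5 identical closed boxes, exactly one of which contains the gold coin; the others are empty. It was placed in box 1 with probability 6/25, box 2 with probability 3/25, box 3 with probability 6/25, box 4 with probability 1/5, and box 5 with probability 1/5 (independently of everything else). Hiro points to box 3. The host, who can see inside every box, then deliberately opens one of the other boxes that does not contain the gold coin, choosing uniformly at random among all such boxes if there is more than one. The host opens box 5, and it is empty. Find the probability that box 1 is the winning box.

12/37

Apply Bayes' rule, conditioning on where the gold coin actually is.
If it is in box 1 (prior 6/25): the host has 3 equally likely choices, so probability 1/3; weight (6/25)·(1/3) = 2/25.
If it is in box 2 (prior 3/25): the host has 3 equally likely choices, so probability 1/3; weight (3/25)·(1/3) = 1/25.
If it is in box 3 (prior 6/25): the host has 4 equally likely choices, so probability 1/4; weight (6/25)·(1/4) = 3/50.
If it is in box 4 (prior 1/5): the host has 3 equally likely choices, so probability 1/3; weight (1/5)·(1/3) = 1/15.
If it is in box 5 (prior 1/5): the host opened box 5, so this case is ruled out; weight (1/5)·0 = 0.
The weights sum to 37/150.
So P(the gold coin in box 1 | the host opened box 5) = (2/25) / (37/150) = 12/37.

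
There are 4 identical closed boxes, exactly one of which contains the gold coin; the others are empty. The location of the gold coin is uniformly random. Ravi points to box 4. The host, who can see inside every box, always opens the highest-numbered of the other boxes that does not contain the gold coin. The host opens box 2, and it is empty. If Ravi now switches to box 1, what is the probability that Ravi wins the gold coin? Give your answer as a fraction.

0

Consider each possible location of the gold coin in turn.
If it is in either of boxes 1 and 4 (prior 1/4 each): the host would have opened box 3 instead, probability 0; weight (1/4)·0 = 0 each.
If it is in box 2 (prior 1/4): the host opened box 2, so this case is ruled out; weight (1/4)·0 = 0.
If it is in box 3 (prior 1/4): box 2 is the highest-numbered option available, probability 1; weight (1/4)·1 = 1/4.
The weights sum to 1/4.
So P(the gold coin in box 1 | the host opened box 2) = 0 / (1/4) = 0.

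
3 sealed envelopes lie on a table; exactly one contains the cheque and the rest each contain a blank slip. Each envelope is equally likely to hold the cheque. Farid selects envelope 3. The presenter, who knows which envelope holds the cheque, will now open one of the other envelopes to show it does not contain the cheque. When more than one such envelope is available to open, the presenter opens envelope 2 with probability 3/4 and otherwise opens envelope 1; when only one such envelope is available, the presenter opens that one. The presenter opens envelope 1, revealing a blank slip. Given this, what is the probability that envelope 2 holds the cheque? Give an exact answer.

4/5

Condition on the true location of the cheque.
If it is in envelope 1 (prior 1/3): the presenter opened envelope 1, so this case is ruled out; weight (1/3)·0 = 0.
If it is in envelope 2 (prior 1/3): only envelope 1 is available, probability 1; weight (1/3)·1 = 1/3.
If it is in envelope 3 (prior 1/3): envelope 2 is available but not opened, probability 1/4; weight (1/3)·(1/4) = 1/12.
The weights sum to 5/12.
So P(the cheque in envelope 2 | the presenter opened envelope 1) = (1/3) / (5/12) = 4/5.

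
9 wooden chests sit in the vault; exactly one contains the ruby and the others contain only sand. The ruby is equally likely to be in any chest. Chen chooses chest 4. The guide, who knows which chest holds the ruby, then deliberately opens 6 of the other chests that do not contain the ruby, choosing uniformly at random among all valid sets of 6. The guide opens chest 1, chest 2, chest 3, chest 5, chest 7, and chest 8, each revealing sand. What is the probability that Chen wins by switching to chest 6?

Condition on the true location of the ruby.
If it is in any of chests 1, 2, 3, 5, 7, and 8 (prior 1/9 each): that chest was opened and seen not to hold the prize — ruled out; weight (1/9)·0 = 0 each.
If it is in chest 4 (prior 1/9): the guide has 28 equally likely choices, so probability 1/28; weight (1/9)·(1/28) = 1/252.
If it is in either of chests 6 and 9 (prior 1/9 each): the guide has 7 equally likely choices, so probability 1/7; weight (1/9)·(1/7) = 1/63 each.
The weights sum to 1/28.
So P(the ruby in chest 6 | the guide opened chest 1, chest 2, chest 3, chest 5, chest 7, and chest 8) = (1/63) / (1/28) = 4/9.

4/9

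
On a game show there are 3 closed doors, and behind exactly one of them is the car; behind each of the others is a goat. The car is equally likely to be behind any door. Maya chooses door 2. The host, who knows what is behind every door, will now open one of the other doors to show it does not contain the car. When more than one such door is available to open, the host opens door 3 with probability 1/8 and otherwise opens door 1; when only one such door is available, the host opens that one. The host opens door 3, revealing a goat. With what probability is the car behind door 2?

1/9

Consider each possible location of the car in turn.
If it is behind door 1 (prior 1/3): only door 3 is available, probability 1; weight (1/3)·1 = 1/3.
If it is behind door 2 (prior 1/3): door 3 is available, opened with probability 1/8; weight (1/3)·(1/8) = 1/24.
If it is behind door 3 (prior 1/3): the host opened door 3, so this case is ruled out; weight (1/3)·0 = 0.
The weights sum to 3/8.
So P(the car behind door 2 | the host opened door 3) = (1/24) / (3/8) = 1/9.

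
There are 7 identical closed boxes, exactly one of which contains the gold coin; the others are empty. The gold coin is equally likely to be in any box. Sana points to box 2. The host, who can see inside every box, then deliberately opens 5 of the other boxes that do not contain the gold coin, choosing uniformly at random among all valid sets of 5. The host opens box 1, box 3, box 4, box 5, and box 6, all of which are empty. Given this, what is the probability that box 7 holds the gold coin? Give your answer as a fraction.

6/7

Apply Bayes' rule, conditioning on where the gold coin actually is.
If it is in any of boxes 1, 3, 4, 5, and 6 (prior 1/7 each): that box was opened and seen not to hold the prize — ruled out; weight (1/7)·0 = 0 each.
If it is in box 2 (prior 1/7): the host has 6 equally likely choices, so probability 1/6; weight (1/7)·(1/6) = 1/42.
If it is in box 7 (prior 1/7): the host has no choice, probability 1; weight (1/7)·1 = 1/7.
The weights sum to 1/6.
So P(the gold coin in box 7 | the host opened box 1, box 3, box 4, box 5, and box 6) = (1/7) / (1/6) = 6/7.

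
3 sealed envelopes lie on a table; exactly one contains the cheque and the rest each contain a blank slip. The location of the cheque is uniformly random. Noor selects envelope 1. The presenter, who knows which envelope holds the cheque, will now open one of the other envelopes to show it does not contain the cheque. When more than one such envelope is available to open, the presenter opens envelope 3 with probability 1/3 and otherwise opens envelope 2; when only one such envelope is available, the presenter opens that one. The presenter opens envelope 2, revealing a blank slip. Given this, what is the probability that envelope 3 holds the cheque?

Consider each possible location of the cheque in turn.
If it is in envelope 1 (prior 1/3): envelope 3 is available but not opened, probability 2/3; weight (1/3)·(2/3) = 2/9.
If it is in envelope 2 (prior 1/3): the presenter opened envelope 2, so this case is ruled out; weight (1/3)·0 = 0.
If it is in envelope 3 (prior 1/3): only envelope 2 is available, probability 1; weight (1/3)·1 = 1/3.
The weights sum to 5/9.
So P(the cheque in envelope 3 | the presenter opened envelope 2) = (1/3) / (5/9) = 3/5.

3/5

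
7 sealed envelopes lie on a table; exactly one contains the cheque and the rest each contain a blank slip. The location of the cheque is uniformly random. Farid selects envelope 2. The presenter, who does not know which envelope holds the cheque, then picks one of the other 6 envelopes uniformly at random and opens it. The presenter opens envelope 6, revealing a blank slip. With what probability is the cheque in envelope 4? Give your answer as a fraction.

Condition on the true location of the cheque.
If it is in any of envelopes 1, 2, 3, 4, 5, and 7 (prior 1/7 each): the presenter picks envelope 6 with probability 1/6 regardless, and it is not the prize; weight (1/7)·(1/6) = 1/42 each.
If it is in envelope 6 (prior 1/7): the presenter opened envelope 6, so this case is ruled out; weight (1/7)·0 = 0.
The weights sum to 1/7.
So P(the cheque in envelope 4 | the presenter opened envelope 6) = (1/42) / (1/7) = 1/6.

1/6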